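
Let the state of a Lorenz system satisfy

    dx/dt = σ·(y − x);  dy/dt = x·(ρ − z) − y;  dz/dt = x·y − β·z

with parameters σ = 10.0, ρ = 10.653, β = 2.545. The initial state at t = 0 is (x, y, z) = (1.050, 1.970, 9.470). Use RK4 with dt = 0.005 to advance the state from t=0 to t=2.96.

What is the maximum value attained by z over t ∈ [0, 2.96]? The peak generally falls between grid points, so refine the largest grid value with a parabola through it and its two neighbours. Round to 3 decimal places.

t=0.000: state=(1.050, 1.970, 9.470)
step 1 (dt=0.005): k1=(9.200, -0.728, -22.033), k2=(8.952, -0.640, -21.849), k3=(8.960, -0.641, -21.851), k4=(8.720, -0.552, -21.670); state += dt/6·(k1+2k2+2k3+k4)
t=0.005: state=(1.095, 1.967, 9.361)
t=0.010: state=(1.137, 1.964, 9.253)
t=0.015: state=(1.178, 1.963, 9.148)
continuing one RK4 step at a time; state shown every 20 steps (Δt=0.1):
t=0.100: state=(1.653, 2.082, 7.590)
t=0.200: state=(2.082, 2.560, 6.267)
t=0.300: state=(2.675, 3.406, 5.483)
t=0.400: state=(3.574, 4.646, 5.365)
t=0.500: state=(4.806, 6.169, 6.183)
t=0.600: state=(6.168, 7.424, 8.164)
t=0.700: state=(7.050, 7.428, 10.807)
t=0.800: state=(6.792, 5.933, 12.557)
t=0.900: state=(5.579, 4.180, 12.479)
t=1.000: state=(4.285, 3.190, 11.231)
t=1.100: state=(3.473, 2.946, 9.723)
t=1.200: state=(3.204, 3.171, 8.419)
t=1.300: state=(3.369, 3.717, 7.516)
t=1.400: state=(3.874, 4.522, 7.141)
t=1.500: state=(4.631, 5.474, 7.425)
t=1.600: state=(5.481, 6.286, 8.418)
t=1.700: state=(6.117, 6.520, 9.868)
t=1.800: state=(6.203, 5.962, 11.102)
t=1.900: state=(5.694, 4.981, 11.492)
t=2.000: state=(4.926, 4.171, 11.032)
t=2.100: state=(4.287, 3.794, 10.143)
t=2.200: state=(3.965, 3.814, 9.228)
t=2.300: state=(3.973, 4.129, 8.532)
t=2.400: state=(4.252, 4.642, 8.203)
t=2.500: state=(4.717, 5.234, 8.321)
t=2.600: state=(5.234, 5.720, 8.879)
t=2.700: state=(5.623, 5.883, 9.697)
t=2.800: state=(5.713, 5.627, 10.427)
t=2.900: state=(5.472, 5.104, 10.743)
t=2.960: state=(5.225, 4.783, 10.691)
largest grid value and its neighbours: z(0.840)=12.73324, z(0.845)=12.73405, z(0.850)=12.73045
parabola through these three points peaks at t≈0.843 with z≈12.73427

max z = 12.734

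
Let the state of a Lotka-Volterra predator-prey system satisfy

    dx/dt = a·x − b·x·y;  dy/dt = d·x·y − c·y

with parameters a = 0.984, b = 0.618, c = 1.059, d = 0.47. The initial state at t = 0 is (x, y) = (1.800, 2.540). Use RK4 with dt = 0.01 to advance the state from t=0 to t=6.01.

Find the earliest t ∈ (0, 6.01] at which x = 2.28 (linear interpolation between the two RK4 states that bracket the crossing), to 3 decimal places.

t=0.000: state=(1.800, 2.540)
step 1 (dt=0.01): k1=(-1.054, -0.541), k2=(-1.048, -0.547), k3=(-1.048, -0.547), k4=(-1.042, -0.552); state += dt/6·(k1+2k2+2k3+k4)
t=0.010: state=(1.790, 2.535)
t=0.020: state=(1.779, 2.529)
t=0.030: state=(1.769, 2.523)
continuing one RK4 step at a time; state shown every 20 steps (Δt=0.2):
t=0.200: state=(1.613, 2.412)
t=0.400: state=(1.472, 2.255)
t=0.600: state=(1.370, 2.085)
t=0.800: state=(1.303, 1.912)
t=1.000: state=(1.266, 1.745)
t=1.200: state=(1.254, 1.590)
t=1.400: state=(1.266, 1.448)
t=1.600: state=(1.299, 1.321)
t=1.800: state=(1.352, 1.211)
t=2.000: state=(1.426, 1.116)
t=2.200: state=(1.520, 1.037)
t=2.400: state=(1.635, 0.973)
t=2.600: state=(1.771, 0.924)
t=2.800: state=(1.928, 0.889)
t=3.000: state=(2.106, 0.870)
t=3.170: state=(2.273, 0.865)
next step: t=3.180: state=(2.283, 0.865) — x has crossed 2.28
linear interpolation between t=3.170 (2.27259) and t=3.180 (2.28283) → t≈3.177

t = 3.177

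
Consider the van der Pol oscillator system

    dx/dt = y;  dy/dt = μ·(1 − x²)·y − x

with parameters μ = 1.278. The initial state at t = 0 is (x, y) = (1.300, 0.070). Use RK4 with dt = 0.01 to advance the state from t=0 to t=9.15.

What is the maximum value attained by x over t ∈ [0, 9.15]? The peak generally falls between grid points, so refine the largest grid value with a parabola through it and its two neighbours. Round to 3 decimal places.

max x = 2.012

t=0.000: state=(1.300, 0.070)
step 1 (dt=0.01): k1=(0.070, -1.362), k2=(0.063, -1.356), k3=(0.063, -1.356), k4=(0.056, -1.351); state += dt/6·(k1+2k2+2k3+k4)
t=0.010: state=(1.301, 0.056)
t=0.020: state=(1.301, 0.043)
t=0.030: state=(1.301, 0.030)
continuing one RK4 step at a time; state shown every 50 steps (Δt=0.5):
t=0.500: state=(1.187, -0.484)
t=1.000: state=(0.825, -0.987)
t=1.500: state=(0.134, -1.891)
t=2.000: state=(-1.094, -2.680)
t=2.500: state=(-1.917, -0.488)
t=3.000: state=(-1.885, 0.375)
t=3.500: state=(-1.638, 0.593)
t=4.000: state=(-1.290, 0.817)
t=4.500: state=(-0.781, 1.283)
t=5.000: state=(0.106, 2.406)
t=5.500: state=(1.487, 2.375)
t=6.000: state=(2.011, 0.055)
t=6.500: state=(1.877, -0.451)
t=7.000: state=(1.608, -0.622)
t=7.500: state=(1.245, -0.855)
t=8.000: state=(0.708, -1.369)
t=8.500: state=(-0.246, -2.572)
t=9.000: state=(-1.613, -2.063)
t=9.150: state=(-1.856, -1.177)
largest grid value and its neighbours: x(6.020)=2.01183, x(6.030)=2.01185, x(6.040)=2.01167
parabola through these three points peaks at t≈6.026 with x≈2.01186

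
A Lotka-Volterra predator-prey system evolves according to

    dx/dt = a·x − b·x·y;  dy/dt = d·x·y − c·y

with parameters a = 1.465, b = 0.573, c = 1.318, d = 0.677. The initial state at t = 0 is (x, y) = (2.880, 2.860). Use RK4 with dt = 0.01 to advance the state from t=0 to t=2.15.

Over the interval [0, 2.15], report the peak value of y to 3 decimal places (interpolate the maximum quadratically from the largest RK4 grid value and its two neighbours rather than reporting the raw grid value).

max y = 3.764

t=0.000: state=(2.880, 2.860)
step 1 (dt=0.01): k1=(-0.500, 1.807), k2=(-0.515, 1.808), k3=(-0.515, 1.808), k4=(-0.529, 1.808); state += dt/6·(k1+2k2+2k3+k4)
t=0.010: state=(2.875, 2.878)
t=0.020: state=(2.869, 2.896)
t=0.030: state=(2.864, 2.914)
continuing one RK4 step at a time; state shown every 10 steps (Δt=0.1):
t=0.100: state=(2.816, 3.040)
t=0.200: state=(2.725, 3.215)
t=0.300: state=(2.612, 3.376)
t=0.400: state=(2.482, 3.517)
t=0.500: state=(2.341, 3.629)
t=0.600: state=(2.196, 3.709)
t=0.700: state=(2.053, 3.754)
t=0.800: state=(1.916, 3.763)
t=0.900: state=(1.789, 3.739)
t=1.000: state=(1.674, 3.685)
t=1.100: state=(1.573, 3.604)
t=1.200: state=(1.485, 3.504)
t=1.300: state=(1.411, 3.387)
t=1.400: state=(1.351, 3.260)
t=1.500: state=(1.302, 3.125)
t=1.600: state=(1.266, 2.988)
t=1.700: state=(1.240, 2.851)
t=1.800: state=(1.224, 2.716)
t=1.900: state=(1.217, 2.585)
t=2.000: state=(1.219, 2.461)
t=2.100: state=(1.230, 2.343)
t=2.150: state=(1.239, 2.287)
largest grid value and its neighbours: y(0.770)=3.76408, y(0.780)=3.76414, y(0.790)=3.76386
parabola through these three points peaks at t≈0.777 with y≈3.76416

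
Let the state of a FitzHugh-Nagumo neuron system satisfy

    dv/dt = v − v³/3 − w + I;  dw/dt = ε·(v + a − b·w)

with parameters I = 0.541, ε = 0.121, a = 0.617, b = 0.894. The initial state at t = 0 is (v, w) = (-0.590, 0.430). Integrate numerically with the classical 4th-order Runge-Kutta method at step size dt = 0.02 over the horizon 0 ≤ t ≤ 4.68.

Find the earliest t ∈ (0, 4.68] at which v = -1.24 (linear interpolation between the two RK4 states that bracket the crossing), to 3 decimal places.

t = 1.387

t=0.000: state=(-0.590, 0.430)
step 1 (dt=0.02): k1=(-0.411, -0.043), k2=(-0.413, -0.044), k3=(-0.413, -0.044), k4=(-0.415, -0.044); state += dt/6·(k1+2k2+2k3+k4)
t=0.020: state=(-0.598, 0.429)
t=0.040: state=(-0.607, 0.428)
t=0.060: state=(-0.615, 0.427)
continuing one RK4 step at a time; state shown every 10 steps (Δt=0.2):
t=0.200: state=(-0.676, 0.420)
t=0.400: state=(-0.770, 0.409)
t=0.600: state=(-0.870, 0.395)
t=0.800: state=(-0.971, 0.380)
t=1.000: state=(-1.070, 0.362)
t=1.200: state=(-1.163, 0.342)
t=1.380: state=(-1.237, 0.323)
next step: t=1.400: state=(-1.245, 0.321) — v has crossed -1.24
linear interpolation between t=1.380 (-1.23730) and t=1.400 (-1.24499) → t≈1.387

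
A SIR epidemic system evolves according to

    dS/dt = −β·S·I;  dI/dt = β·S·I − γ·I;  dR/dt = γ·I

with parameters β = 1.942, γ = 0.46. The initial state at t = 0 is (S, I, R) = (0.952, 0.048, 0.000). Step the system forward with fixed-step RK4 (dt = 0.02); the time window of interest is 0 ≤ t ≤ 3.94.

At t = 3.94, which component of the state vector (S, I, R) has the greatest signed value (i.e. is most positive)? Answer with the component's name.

largest component: R

t=0.000: state=(0.952, 0.048, 0.000)
step 1 (dt=0.02): k1=(-0.089, 0.067, 0.022), k2=(-0.090, 0.068, 0.022), k3=(-0.090, 0.068, 0.022), k4=(-0.091, 0.068, 0.023); state += dt/6·(k1+2k2+2k3+k4)
t=0.020: state=(0.950, 0.049, 0.000)
t=0.040: state=(0.948, 0.051, 0.001)
t=0.060: state=(0.946, 0.052, 0.001)
continuing one RK4 step at a time; state shown every 10 steps (Δt=0.2):
t=0.200: state=(0.932, 0.063, 0.005)
t=0.400: state=(0.906, 0.082, 0.012)
t=0.600: state=(0.874, 0.106, 0.020)
t=0.800: state=(0.834, 0.135, 0.031)
t=1.000: state=(0.786, 0.168, 0.045)
t=1.200: state=(0.731, 0.206, 0.063)
t=1.400: state=(0.670, 0.247, 0.083)
t=1.600: state=(0.603, 0.289, 0.108)
t=1.800: state=(0.535, 0.328, 0.136)
t=2.000: state=(0.468, 0.364, 0.168)
t=2.200: state=(0.404, 0.393, 0.203)
t=2.400: state=(0.345, 0.415, 0.240)
t=2.600: state=(0.293, 0.428, 0.279)
t=2.800: state=(0.248, 0.433, 0.319)
t=3.000: state=(0.209, 0.432, 0.359)
t=3.200: state=(0.177, 0.425, 0.398)
t=3.400: state=(0.151, 0.413, 0.437)
t=3.600: state=(0.129, 0.397, 0.474)
t=3.800: state=(0.111, 0.380, 0.510)
t=3.940: state=(0.100, 0.366, 0.534)
compare at T: S=0.100, I=0.366, R=0.534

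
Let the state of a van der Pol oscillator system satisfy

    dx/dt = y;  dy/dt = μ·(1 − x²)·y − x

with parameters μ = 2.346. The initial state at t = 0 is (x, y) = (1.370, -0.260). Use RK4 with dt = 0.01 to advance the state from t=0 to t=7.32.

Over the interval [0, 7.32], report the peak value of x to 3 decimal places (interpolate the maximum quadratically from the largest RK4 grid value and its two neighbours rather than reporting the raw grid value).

t=0.000: state=(1.370, -0.260)
step 1 (dt=0.01): k1=(-0.260, -0.835), k2=(-0.264, -0.827), k3=(-0.264, -0.828), k4=(-0.268, -0.820); state += dt/6·(k1+2k2+2k3+k4)
t=0.010: state=(1.367, -0.268)
t=0.020: state=(1.365, -0.276)
t=0.030: state=(1.362, -0.284)
continuing one RK4 step at a time; state shown every 25 steps (Δt=0.25):
t=0.250: state=(1.282, -0.436)
t=0.500: state=(1.153, -0.595)
t=0.750: state=(0.980, -0.806)
t=1.000: state=(0.738, -1.168)
t=1.250: state=(0.366, -1.908)
t=1.500: state=(-0.280, -3.385)
t=1.750: state=(-1.270, -3.933)
t=2.000: state=(-1.913, -1.154)
t=2.250: state=(-2.016, 0.030)
t=2.500: state=(-1.974, 0.242)
t=2.750: state=(-1.907, 0.289)
t=3.000: state=(-1.831, 0.314)
t=3.250: state=(-1.750, 0.339)
t=3.500: state=(-1.661, 0.370)
t=3.750: state=(-1.564, 0.408)
t=4.000: state=(-1.456, 0.461)
t=4.250: state=(-1.332, 0.535)
t=4.500: state=(-1.185, 0.648)
t=4.750: state=(-1.002, 0.837)
t=5.000: state=(-0.753, 1.190)
t=5.250: state=(-0.375, 1.928)
t=5.500: state=(0.277, 3.420)
t=5.750: state=(1.277, 3.964)
t=6.000: state=(1.921, 1.142)
t=6.250: state=(2.021, -0.035)
t=6.500: state=(1.980, -0.242)
t=6.750: state=(1.912, -0.288)
t=7.000: state=(1.837, -0.313)
t=7.250: state=(1.756, -0.338)
t=7.320: state=(1.732, -0.345)
largest grid value and its neighbours: x(6.220)=2.02165, x(6.230)=2.02179, x(6.240)=2.02172
parabola through these three points peaks at t≈6.232 with x≈2.02179

max x = 2.022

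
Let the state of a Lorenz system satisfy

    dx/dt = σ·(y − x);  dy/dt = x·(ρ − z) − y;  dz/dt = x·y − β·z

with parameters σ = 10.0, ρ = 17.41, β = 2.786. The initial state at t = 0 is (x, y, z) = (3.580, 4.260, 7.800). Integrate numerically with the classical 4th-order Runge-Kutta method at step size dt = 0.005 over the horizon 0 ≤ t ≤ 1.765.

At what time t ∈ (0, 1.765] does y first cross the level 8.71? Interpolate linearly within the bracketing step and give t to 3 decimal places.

t = 0.123

t=0.000: state=(3.580, 4.260, 7.800)
step 1 (dt=0.005): k1=(6.800, 30.144, -6.480), k2=(7.384, 30.290, -6.091), k3=(7.373, 30.300, -6.086), k4=(7.946, 30.457, -5.690); state += dt/6·(k1+2k2+2k3+k4)
t=0.005: state=(3.617, 4.411, 7.770)
t=0.010: state=(3.659, 4.565, 7.743)
t=0.015: state=(3.707, 4.720, 7.721)
continuing one RK4 step at a time; state shown every 20 steps (Δt=0.1):
t=0.100: state=(5.239, 7.756, 8.196)
t=0.120: state=(5.772, 8.583, 8.627)
next step: t=0.125: state=(5.915, 8.794, 8.760) — y has crossed 8.71
linear interpolation between t=0.120 (8.58322) and t=0.125 (8.79445) → t≈0.123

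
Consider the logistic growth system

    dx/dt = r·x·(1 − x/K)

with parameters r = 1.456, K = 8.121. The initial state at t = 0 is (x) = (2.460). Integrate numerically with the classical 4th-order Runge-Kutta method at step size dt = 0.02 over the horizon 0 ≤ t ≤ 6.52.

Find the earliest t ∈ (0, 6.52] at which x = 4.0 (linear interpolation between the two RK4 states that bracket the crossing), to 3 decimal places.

t = 0.552

t=0.000: state=(2.460)
step 1 (dt=0.02): k1=(2.497), k2=(2.511), k3=(2.511), k4=(2.525); state += dt/6·(k1+2k2+2k3+k4)
t=0.020: state=(2.510)
t=0.040: state=(2.561)
t=0.060: state=(2.612)
continuing one RK4 step at a time; state shown every 25 steps (Δt=0.5):
t=0.500: state=(3.847)
t=0.540: state=(3.965)
next step: t=0.560: state=(4.024) — x has crossed 4.0
linear interpolation between t=0.540 (3.96469) and t=0.560 (4.02380) → t≈0.552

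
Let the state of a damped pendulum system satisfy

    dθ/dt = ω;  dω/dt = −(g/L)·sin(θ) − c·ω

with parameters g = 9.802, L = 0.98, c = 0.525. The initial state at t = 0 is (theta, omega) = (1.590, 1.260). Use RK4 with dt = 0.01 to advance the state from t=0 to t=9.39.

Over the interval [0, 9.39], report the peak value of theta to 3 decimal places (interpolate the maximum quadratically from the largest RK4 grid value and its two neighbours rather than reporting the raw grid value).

max theta = 1.666

t=0.000: state=(1.590, 1.260)
step 1 (dt=0.01): k1=(1.260, -10.662), k2=(1.207, -10.632), k3=(1.207, -10.632), k4=(1.154, -10.603); state += dt/6·(k1+2k2+2k3+k4)
t=0.010: state=(1.602, 1.154)
t=0.020: state=(1.613, 1.048)
t=0.030: state=(1.623, 0.943)
continuing one RK4 step at a time; state shown every 50 steps (Δt=0.5):
t=0.500: state=(1.004, -3.325)
t=1.000: state=(-0.828, -2.589)
t=1.500: state=(-0.966, 1.894)
t=2.000: state=(0.420, 2.527)
t=2.500: state=(0.795, -1.103)
t=3.000: state=(-0.225, -2.111)
t=3.500: state=(-0.626, 0.678)
t=4.000: state=(0.131, 1.679)
t=4.500: state=(0.485, -0.446)
t=5.000: state=(-0.084, -1.311)
t=5.500: state=(-0.374, 0.313)
t=6.000: state=(0.058, 1.015)
t=6.500: state=(0.288, -0.230)
t=7.000: state=(-0.043, -0.783)
t=7.500: state=(-0.221, 0.175)
t=8.000: state=(0.033, 0.602)
t=8.500: state=(0.170, -0.136)
t=9.000: state=(-0.026, -0.463)
t=9.390: state=(-0.135, -0.038)
largest grid value and its neighbours: theta(0.110)=1.66541, theta(0.120)=1.66614, theta(0.130)=1.66587
parabola through these three points peaks at t≈0.122 with theta≈1.66617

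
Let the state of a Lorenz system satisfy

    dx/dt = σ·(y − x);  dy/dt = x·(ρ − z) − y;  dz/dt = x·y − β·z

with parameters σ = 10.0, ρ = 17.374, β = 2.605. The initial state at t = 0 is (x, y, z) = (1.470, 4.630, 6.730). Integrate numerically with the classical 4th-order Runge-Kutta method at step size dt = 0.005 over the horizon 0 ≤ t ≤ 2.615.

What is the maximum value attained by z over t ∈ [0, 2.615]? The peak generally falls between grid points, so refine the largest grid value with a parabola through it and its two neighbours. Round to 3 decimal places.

max z = 24.347

t=0.000: state=(1.470, 4.630, 6.730)
step 1 (dt=0.005): k1=(31.600, 11.017, -10.726), k2=(31.085, 11.872, -10.247), k3=(31.120, 11.854, -10.253), k4=(30.637, 12.697, -9.775); state += dt/6·(k1+2k2+2k3+k4)
t=0.005: state=(1.626, 4.689, 6.679)
t=0.010: state=(1.777, 4.757, 6.632)
t=0.015: state=(1.924, 4.832, 6.590)
continuing one RK4 step at a time; state shown every 20 steps (Δt=0.1):
t=0.100: state=(4.269, 7.189, 6.726)
t=0.200: state=(7.723, 11.639, 10.282)
t=0.300: state=(11.097, 12.993, 18.987)
t=0.400: state=(10.085, 6.347, 24.347)
t=0.500: state=(5.584, 1.341, 21.159)
t=0.600: state=(2.509, 0.593, 16.574)
t=0.700: state=(1.424, 0.985, 12.893)
t=0.800: state=(1.377, 1.653, 10.091)
t=0.900: state=(1.934, 2.788, 8.093)
t=1.000: state=(3.179, 4.883, 7.092)
t=1.100: state=(5.492, 8.463, 8.021)
t=1.200: state=(8.926, 12.454, 13.084)
t=1.300: state=(11.103, 11.093, 21.431)
t=1.400: state=(8.609, 4.384, 23.426)
t=1.500: state=(4.544, 1.247, 19.475)
t=1.600: state=(2.328, 1.082, 15.307)
t=1.700: state=(1.735, 1.664, 12.023)
t=1.800: state=(2.031, 2.667, 9.613)
t=1.900: state=(3.033, 4.446, 8.191)
t=2.000: state=(4.970, 7.480, 8.413)
t=2.100: state=(7.981, 11.281, 11.981)
t=2.200: state=(10.557, 11.672, 19.317)
t=2.300: state=(9.361, 6.133, 23.122)
t=2.400: state=(5.633, 2.153, 20.348)
t=2.500: state=(3.095, 1.514, 16.296)
t=2.600: state=(2.260, 2.043, 12.946)
t=2.615: state=(2.239, 2.168, 12.519)
largest grid value and its neighbours: z(0.395)=24.33092, z(0.400)=24.34671, z(0.405)=24.33721
parabola through these three points peaks at t≈0.401 with z≈24.34691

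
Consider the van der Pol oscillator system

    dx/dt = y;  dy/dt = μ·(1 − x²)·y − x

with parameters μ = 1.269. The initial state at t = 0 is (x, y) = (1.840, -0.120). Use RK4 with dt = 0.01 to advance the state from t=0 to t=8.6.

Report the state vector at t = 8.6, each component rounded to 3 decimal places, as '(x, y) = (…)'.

t=0.000: state=(1.840, -0.120)
step 1 (dt=0.01): k1=(-0.120, -1.477), k2=(-0.127, -1.454), k3=(-0.127, -1.454), k4=(-0.135, -1.432); state += dt/6·(k1+2k2+2k3+k4)
t=0.010: state=(1.839, -0.135)
t=0.020: state=(1.837, -0.149)
t=0.030: state=(1.836, -0.162)
continuing one RK4 step at a time; state shown every 50 steps (Δt=0.5):
t=0.500: state=(1.658, -0.528)
t=1.000: state=(1.336, -0.770)
t=1.500: state=(0.860, -1.192)
t=2.000: state=(0.046, -2.203)
t=2.500: state=(-1.313, -2.666)
t=3.000: state=(-1.999, -0.233)
t=3.500: state=(-1.905, 0.420)
t=4.000: state=(-1.646, 0.603)
t=4.500: state=(-1.296, 0.821)
t=5.000: state=(-0.786, 1.282)
t=5.500: state=(0.098, 2.394)
t=6.000: state=(1.476, 2.391)
t=6.500: state=(2.011, 0.068)
t=7.000: state=(1.880, -0.450)
t=7.500: state=(1.610, -0.624)
t=8.000: state=(1.246, -0.857)
t=8.500: state=(0.707, -1.371)
t=8.600: state=(0.562, -1.545)

(x, y) = (0.562, -1.545)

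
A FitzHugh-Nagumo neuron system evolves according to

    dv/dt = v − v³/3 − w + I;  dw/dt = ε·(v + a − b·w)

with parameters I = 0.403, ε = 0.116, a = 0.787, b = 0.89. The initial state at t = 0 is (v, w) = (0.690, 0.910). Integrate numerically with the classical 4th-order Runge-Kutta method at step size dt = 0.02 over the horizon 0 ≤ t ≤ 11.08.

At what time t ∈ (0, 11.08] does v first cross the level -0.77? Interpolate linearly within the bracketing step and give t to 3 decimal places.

t=0.000: state=(0.690, 0.910)
step 1 (dt=0.02): k1=(0.073, 0.077), k2=(0.073, 0.077), k3=(0.073, 0.077), k4=(0.073, 0.077); state += dt/6·(k1+2k2+2k3+k4)
t=0.020: state=(0.691, 0.912)
t=0.040: state=(0.693, 0.913)
t=0.060: state=(0.694, 0.915)
continuing one RK4 step at a time; state shown every 25 steps (Δt=0.5):
t=0.500: state=(0.721, 0.949)
t=1.000: state=(0.739, 0.987)
t=1.500: state=(0.741, 1.024)
t=2.000: state=(0.723, 1.058)
t=2.500: state=(0.682, 1.089)
t=3.000: state=(0.611, 1.115)
t=3.500: state=(0.499, 1.135)
t=4.000: state=(0.327, 1.146)
t=4.500: state=(0.053, 1.145)
t=5.000: state=(-0.386, 1.123)
t=5.300: state=(-0.748, 1.096)
next step: t=5.320: state=(-0.774, 1.094) — v has crossed -0.77
linear interpolation between t=5.300 (-0.74765) and t=5.320 (-0.77377) → t≈5.317

t = 5.317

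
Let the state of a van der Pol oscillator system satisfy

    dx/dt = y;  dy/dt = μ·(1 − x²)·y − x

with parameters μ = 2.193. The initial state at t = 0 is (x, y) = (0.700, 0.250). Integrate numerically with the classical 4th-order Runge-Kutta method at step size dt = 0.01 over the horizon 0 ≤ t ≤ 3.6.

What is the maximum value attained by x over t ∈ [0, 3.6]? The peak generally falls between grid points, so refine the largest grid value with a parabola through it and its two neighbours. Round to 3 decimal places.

t=0.000: state=(0.700, 0.250)
step 1 (dt=0.01): k1=(0.250, -0.420), k2=(0.248, -0.425), k3=(0.248, -0.425), k4=(0.246, -0.429); state += dt/6·(k1+2k2+2k3+k4)
t=0.010: state=(0.702, 0.246)
t=0.020: state=(0.705, 0.241)
t=0.030: state=(0.707, 0.237)
continuing one RK4 step at a time; state shown every 20 steps (Δt=0.2):
t=0.200: state=(0.740, 0.148)
t=0.400: state=(0.757, 0.014)
t=0.600: state=(0.744, -0.149)
t=0.800: state=(0.695, -0.345)
t=1.000: state=(0.603, -0.593)
t=1.200: state=(0.452, -0.938)
t=1.400: state=(0.215, -1.465)
t=1.600: state=(-0.153, -2.272)
t=1.800: state=(-0.701, -3.141)
t=2.000: state=(-1.331, -2.848)
t=2.200: state=(-1.747, -1.274)
t=2.400: state=(-1.882, -0.227)
t=2.600: state=(-1.882, 0.153)
t=2.800: state=(-1.837, 0.280)
t=3.000: state=(-1.775, 0.334)
t=3.200: state=(-1.705, 0.369)
t=3.400: state=(-1.628, 0.402)
t=3.600: state=(-1.543, 0.440)
largest grid value and its neighbours: x(0.410)=0.75725, x(0.420)=0.75728, x(0.430)=0.75723
parabola through these three points peaks at t≈0.419 with x≈0.75728

max x = 0.757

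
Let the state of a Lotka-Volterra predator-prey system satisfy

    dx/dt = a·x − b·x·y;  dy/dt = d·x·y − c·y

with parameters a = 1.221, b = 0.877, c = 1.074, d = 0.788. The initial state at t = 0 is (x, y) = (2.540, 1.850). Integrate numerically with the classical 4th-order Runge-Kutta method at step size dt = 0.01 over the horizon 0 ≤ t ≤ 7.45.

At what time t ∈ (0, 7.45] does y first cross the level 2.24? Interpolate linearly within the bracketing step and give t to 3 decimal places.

t = 0.236

t=0.000: state=(2.540, 1.850)
step 1 (dt=0.01): k1=(-1.020, 1.716), k2=(-1.037, 1.716), k3=(-1.037, 1.716), k4=(-1.054, 1.717); state += dt/6·(k1+2k2+2k3+k4)
t=0.010: state=(2.530, 1.867)
t=0.020: state=(2.519, 1.884)
t=0.030: state=(2.508, 1.901)
t=0.230: state=(2.227, 2.231)
next step: t=0.240: state=(2.211, 2.246) — y has crossed 2.24
linear interpolation between t=0.230 (2.23071) and t=0.240 (2.24580) → t≈0.236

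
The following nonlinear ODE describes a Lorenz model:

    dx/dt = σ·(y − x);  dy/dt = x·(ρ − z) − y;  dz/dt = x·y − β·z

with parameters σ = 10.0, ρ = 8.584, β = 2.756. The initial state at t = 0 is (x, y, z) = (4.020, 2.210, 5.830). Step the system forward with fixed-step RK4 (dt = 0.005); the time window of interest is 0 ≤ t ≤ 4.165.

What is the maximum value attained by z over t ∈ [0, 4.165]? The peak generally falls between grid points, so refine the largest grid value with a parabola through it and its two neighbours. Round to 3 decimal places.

max z = 9.292

t=0.000: state=(4.020, 2.210, 5.830)
step 1 (dt=0.005): k1=(-18.100, 8.861, -7.183), k2=(-17.426, 8.786, -7.146), k3=(-17.445, 8.790, -7.143), k4=(-16.788, 8.717, -7.105); state += dt/6·(k1+2k2+2k3+k4)
t=0.005: state=(3.933, 2.254, 5.794)
t=0.010: state=(3.852, 2.297, 5.759)
t=0.015: state=(3.777, 2.340, 5.724)
continuing one RK4 step at a time; state shown every 40 steps (Δt=0.2):
t=0.200: state=(3.362, 3.813, 4.925)
t=0.400: state=(4.756, 5.556, 5.857)
t=0.600: state=(5.831, 5.921, 8.395)
t=0.800: state=(5.051, 4.365, 9.207)
t=1.000: state=(3.900, 3.547, 7.868)
t=1.200: state=(3.719, 3.864, 6.621)
t=1.400: state=(4.316, 4.714, 6.476)
t=1.600: state=(5.035, 5.276, 7.441)
t=1.800: state=(5.076, 4.883, 8.337)
t=2.000: state=(4.517, 4.234, 8.120)
t=2.200: state=(4.165, 4.117, 7.394)
t=2.400: state=(4.300, 4.460, 7.029)
t=2.600: state=(4.670, 4.841, 7.295)
t=2.800: state=(4.851, 4.845, 7.806)
t=3.000: state=(4.679, 4.541, 7.943)
t=3.200: state=(4.433, 4.351, 7.656)
t=3.400: state=(4.393, 4.433, 7.367)
t=3.600: state=(4.544, 4.636, 7.367)
t=3.800: state=(4.688, 4.725, 7.593)
t=4.000: state=(4.672, 4.626, 7.754)
t=4.165: state=(4.574, 4.511, 7.716)
largest grid value and its neighbours: z(0.745)=9.29095, z(0.750)=9.29215, z(0.755)=9.29148
parabola through these three points peaks at t≈0.751 with z≈9.29217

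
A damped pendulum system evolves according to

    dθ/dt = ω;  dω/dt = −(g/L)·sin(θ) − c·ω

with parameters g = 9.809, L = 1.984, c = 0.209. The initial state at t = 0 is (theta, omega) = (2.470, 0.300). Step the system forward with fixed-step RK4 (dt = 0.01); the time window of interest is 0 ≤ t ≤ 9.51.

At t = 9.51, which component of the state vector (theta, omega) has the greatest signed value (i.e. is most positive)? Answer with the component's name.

t=0.000: state=(2.470, 0.300)
step 1 (dt=0.01): k1=(0.300, -3.139), k2=(0.284, -3.130), k3=(0.284, -3.130), k4=(0.269, -3.121); state += dt/6·(k1+2k2+2k3+k4)
t=0.010: state=(2.473, 0.269)
t=0.020: state=(2.475, 0.238)
t=0.030: state=(2.478, 0.207)
continuing one RK4 step at a time; state shown every 50 steps (Δt=0.5):
t=0.500: state=(2.235, -1.284)
t=1.000: state=(1.085, -3.343)
t=1.500: state=(-0.752, -3.309)
t=2.000: state=(-1.787, -0.776)
t=2.500: state=(-1.576, 1.591)
t=3.000: state=(-0.283, 3.260)
t=3.500: state=(1.130, 1.911)
t=4.000: state=(1.459, -0.580)
t=4.500: state=(0.623, -2.570)
t=5.000: state=(-0.693, -2.174)
t=5.500: state=(-1.239, 0.069)
t=6.000: state=(-0.669, 2.048)
t=6.500: state=(0.469, 2.043)
t=7.000: state=(1.041, 0.114)
t=7.500: state=(0.603, -1.713)
t=8.000: state=(-0.373, -1.790)
t=8.500: state=(-0.882, -0.112)
t=9.000: state=(-0.499, 1.497)
t=9.500: state=(0.340, 1.513)
t=9.510: state=(0.355, 1.493)
compare at T: theta=0.355, omega=1.493

largest component: omega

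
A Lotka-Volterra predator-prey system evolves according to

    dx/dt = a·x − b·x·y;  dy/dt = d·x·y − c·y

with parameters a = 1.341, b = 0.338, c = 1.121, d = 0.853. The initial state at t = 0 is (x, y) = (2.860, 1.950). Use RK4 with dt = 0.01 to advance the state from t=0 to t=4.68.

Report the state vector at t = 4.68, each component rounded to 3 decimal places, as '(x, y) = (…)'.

t=0.000: state=(2.860, 1.950)
step 1 (dt=0.01): k1=(1.950, 2.571), k2=(1.944, 2.605), k3=(1.944, 2.605), k4=(1.938, 2.638); state += dt/6·(k1+2k2+2k3+k4)
t=0.010: state=(2.879, 1.976)
t=0.020: state=(2.899, 2.003)
t=0.030: state=(2.918, 2.030)
continuing one RK4 step at a time; state shown every 20 steps (Δt=0.2):
t=0.200: state=(3.211, 2.619)
t=0.400: state=(3.401, 3.691)
t=0.600: state=(3.296, 5.248)
t=0.800: state=(2.840, 7.111)
t=1.000: state=(2.167, 8.722)
t=1.200: state=(1.521, 9.530)
t=1.400: state=(1.043, 9.452)
t=1.600: state=(0.735, 8.771)
t=1.800: state=(0.548, 7.809)
t=2.000: state=(0.438, 6.783)
t=2.200: state=(0.374, 5.806)
t=2.400: state=(0.340, 4.930)
t=2.600: state=(0.328, 4.170)
t=2.800: state=(0.330, 3.524)
t=3.000: state=(0.347, 2.983)
t=3.200: state=(0.377, 2.535)
t=3.400: state=(0.420, 2.168)
t=3.600: state=(0.480, 1.870)
t=3.800: state=(0.557, 1.633)
t=4.000: state=(0.657, 1.447)
t=4.200: state=(0.783, 1.307)
t=4.400: state=(0.941, 1.209)
t=4.600: state=(1.136, 1.153)
t=4.680: state=(1.226, 1.142)

(x, y) = (1.226, 1.142)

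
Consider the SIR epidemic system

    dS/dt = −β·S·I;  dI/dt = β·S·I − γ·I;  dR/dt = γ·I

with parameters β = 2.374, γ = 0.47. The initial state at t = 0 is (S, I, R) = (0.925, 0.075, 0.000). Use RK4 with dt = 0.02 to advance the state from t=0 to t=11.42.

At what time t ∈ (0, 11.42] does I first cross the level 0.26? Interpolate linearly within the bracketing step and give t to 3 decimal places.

t = 0.841

t=0.000: state=(0.925, 0.075, 0.000)
step 1 (dt=0.02): k1=(-0.165, 0.129, 0.035), k2=(-0.167, 0.131, 0.036), k3=(-0.167, 0.131, 0.036), k4=(-0.170, 0.133, 0.036); state += dt/6·(k1+2k2+2k3+k4)
t=0.020: state=(0.922, 0.078, 0.001)
t=0.040: state=(0.918, 0.080, 0.001)
t=0.060: state=(0.915, 0.083, 0.002)
continuing one RK4 step at a time; state shown every 25 steps (Δt=0.5):
t=0.500: state=(0.806, 0.167, 0.027)
t=0.840: state=(0.679, 0.260, 0.061)
next step: t=0.860: state=(0.671, 0.266, 0.064) — I has crossed 0.26
linear interpolation between t=0.840 (0.25963) and t=0.860 (0.26557) → t≈0.841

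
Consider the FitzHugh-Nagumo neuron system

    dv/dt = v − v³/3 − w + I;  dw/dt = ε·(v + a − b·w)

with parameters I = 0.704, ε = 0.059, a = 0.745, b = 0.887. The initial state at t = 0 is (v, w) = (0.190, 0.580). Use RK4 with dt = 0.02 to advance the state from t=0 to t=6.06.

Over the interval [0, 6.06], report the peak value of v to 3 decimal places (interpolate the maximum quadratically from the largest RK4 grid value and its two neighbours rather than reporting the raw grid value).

max v = 1.661

t=0.000: state=(0.190, 0.580)
step 1 (dt=0.02): k1=(0.312, 0.025), k2=(0.314, 0.025), k3=(0.314, 0.025), k4=(0.317, 0.025); state += dt/6·(k1+2k2+2k3+k4)
t=0.020: state=(0.196, 0.580)
t=0.040: state=(0.203, 0.581)
t=0.060: state=(0.209, 0.582)
continuing one RK4 step at a time; state shown every 10 steps (Δt=0.2):
t=0.200: state=(0.258, 0.585)
t=0.400: state=(0.339, 0.591)
t=0.600: state=(0.434, 0.599)
t=0.800: state=(0.544, 0.607)
t=1.000: state=(0.669, 0.616)
t=1.200: state=(0.805, 0.627)
t=1.400: state=(0.950, 0.640)
t=1.600: state=(1.094, 0.654)
t=1.800: state=(1.230, 0.670)
t=2.000: state=(1.349, 0.686)
t=2.200: state=(1.448, 0.704)
t=2.400: state=(1.524, 0.723)
t=2.600: state=(1.579, 0.743)
t=2.800: state=(1.616, 0.763)
t=3.000: state=(1.640, 0.783)
t=3.200: state=(1.654, 0.802)
t=3.400: state=(1.660, 0.822)
t=3.600: state=(1.661, 0.842)
t=3.800: state=(1.659, 0.861)
t=4.000: state=(1.654, 0.881)
t=4.200: state=(1.647, 0.900)
t=4.400: state=(1.639, 0.918)
t=4.600: state=(1.630, 0.937)
t=4.800: state=(1.620, 0.955)
t=5.000: state=(1.611, 0.972)
t=5.200: state=(1.600, 0.990)
t=5.400: state=(1.590, 1.007)
t=5.600: state=(1.579, 1.024)
t=5.800: state=(1.568, 1.041)
t=6.000: state=(1.558, 1.057)
t=6.060: state=(1.554, 1.062)
largest grid value and its neighbours: v(3.520)=1.66122, v(3.540)=1.66125, v(3.560)=1.66125
parabola through these three points peaks at t≈3.550 with v≈1.66126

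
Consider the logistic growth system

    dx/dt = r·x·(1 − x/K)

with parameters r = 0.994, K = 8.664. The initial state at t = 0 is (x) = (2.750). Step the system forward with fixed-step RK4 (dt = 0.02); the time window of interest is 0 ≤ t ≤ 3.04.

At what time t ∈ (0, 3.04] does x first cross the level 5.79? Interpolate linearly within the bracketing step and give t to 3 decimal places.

t=0.000: state=(2.750)
step 1 (dt=0.02): k1=(1.866), k2=(1.873), k3=(1.873), k4=(1.879); state += dt/6·(k1+2k2+2k3+k4)
t=0.020: state=(2.787)
t=0.040: state=(2.825)
t=0.060: state=(2.863)
continuing one RK4 step at a time; state shown every 5 steps (Δt=0.1):
t=0.100: state=(2.940)
t=0.200: state=(3.136)
t=0.300: state=(3.337)
t=0.400: state=(3.544)
t=0.500: state=(3.753)
t=0.600: state=(3.966)
t=0.700: state=(4.181)
t=0.800: state=(4.396)
t=0.900: state=(4.611)
t=1.000: state=(4.824)
t=1.100: state=(5.035)
t=1.200: state=(5.243)
t=1.300: state=(5.447)
t=1.400: state=(5.645)
t=1.460: state=(5.761)
next step: t=1.480: state=(5.800) — x has crossed 5.79
linear interpolation between t=1.460 (5.76129) and t=1.480 (5.79954) → t≈1.475

t = 1.475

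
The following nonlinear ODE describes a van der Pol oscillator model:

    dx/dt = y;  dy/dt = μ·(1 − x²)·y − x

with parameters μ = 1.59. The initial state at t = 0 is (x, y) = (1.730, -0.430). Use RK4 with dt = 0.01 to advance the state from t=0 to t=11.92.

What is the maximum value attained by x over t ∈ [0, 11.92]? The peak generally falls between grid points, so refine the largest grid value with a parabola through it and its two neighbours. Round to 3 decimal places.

max x = 2.016

t=0.000: state=(1.730, -0.430)
step 1 (dt=0.01): k1=(-0.430, -0.367), k2=(-0.432, -0.365), k3=(-0.432, -0.365), k4=(-0.434, -0.362); state += dt/6·(k1+2k2+2k3+k4)
t=0.010: state=(1.726, -0.434)
t=0.020: state=(1.721, -0.437)
t=0.030: state=(1.717, -0.441)
continuing one RK4 step at a time; state shown every 50 steps (Δt=0.5):
t=0.500: state=(1.474, -0.595)
t=1.000: state=(1.119, -0.858)
t=1.500: state=(0.550, -1.539)
t=2.000: state=(-0.609, -3.196)
t=2.500: state=(-1.900, -1.055)
t=3.000: state=(-1.978, 0.281)
t=3.500: state=(-1.786, 0.451)
t=4.000: state=(-1.532, 0.573)
t=4.500: state=(-1.197, 0.795)
t=5.000: state=(-0.684, 1.353)
t=5.500: state=(0.328, 2.895)
t=6.000: state=(1.775, 1.701)
t=6.500: state=(2.001, -0.203)
t=7.000: state=(1.827, -0.430)
t=7.500: state=(1.584, -0.546)
t=8.000: state=(1.269, -0.740)
t=8.500: state=(0.803, -1.200)
t=9.000: state=(-0.075, -2.530)
t=9.500: state=(-1.583, -2.414)
t=10.000: state=(-2.014, 0.082)
t=10.500: state=(-1.866, 0.408)
t=11.000: state=(-1.634, 0.522)
t=11.500: state=(-1.335, 0.692)
t=11.920: state=(-0.991, 0.986)
largest grid value and its neighbours: x(6.350)=2.01611, x(6.360)=2.01624, x(6.370)=2.01617
parabola through these three points peaks at t≈6.361 with x≈2.01624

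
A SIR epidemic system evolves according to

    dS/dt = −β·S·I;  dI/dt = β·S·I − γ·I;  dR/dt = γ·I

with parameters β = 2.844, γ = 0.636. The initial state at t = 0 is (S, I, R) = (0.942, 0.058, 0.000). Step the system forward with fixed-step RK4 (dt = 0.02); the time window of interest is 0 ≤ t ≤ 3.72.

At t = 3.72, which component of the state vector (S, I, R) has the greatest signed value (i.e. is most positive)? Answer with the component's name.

largest component: R

t=0.000: state=(0.942, 0.058, 0.000)
step 1 (dt=0.02): k1=(-0.155, 0.118, 0.037), k2=(-0.158, 0.121, 0.038), k3=(-0.158, 0.121, 0.038), k4=(-0.161, 0.123, 0.038); state += dt/6·(k1+2k2+2k3+k4)
t=0.020: state=(0.939, 0.060, 0.001)
t=0.040: state=(0.936, 0.063, 0.002)
t=0.060: state=(0.932, 0.066, 0.002)
continuing one RK4 step at a time; state shown every 10 steps (Δt=0.2):
t=0.200: state=(0.905, 0.086, 0.009)
t=0.400: state=(0.852, 0.125, 0.022)
t=0.600: state=(0.782, 0.176, 0.041)
t=0.800: state=(0.696, 0.236, 0.068)
t=1.000: state=(0.598, 0.301, 0.102)
t=1.200: state=(0.495, 0.361, 0.144)
t=1.400: state=(0.397, 0.410, 0.193)
t=1.600: state=(0.312, 0.441, 0.247)
t=1.800: state=(0.241, 0.454, 0.305)
t=2.000: state=(0.186, 0.451, 0.362)
t=2.200: state=(0.145, 0.436, 0.419)
t=2.400: state=(0.114, 0.413, 0.473)
t=2.600: state=(0.091, 0.386, 0.524)
t=2.800: state=(0.073, 0.356, 0.571)
t=3.000: state=(0.060, 0.325, 0.614)
t=3.200: state=(0.051, 0.296, 0.654)
t=3.400: state=(0.043, 0.267, 0.690)
t=3.600: state=(0.037, 0.241, 0.722)
t=3.720: state=(0.034, 0.226, 0.740)
compare at T: S=0.034, I=0.226, R=0.740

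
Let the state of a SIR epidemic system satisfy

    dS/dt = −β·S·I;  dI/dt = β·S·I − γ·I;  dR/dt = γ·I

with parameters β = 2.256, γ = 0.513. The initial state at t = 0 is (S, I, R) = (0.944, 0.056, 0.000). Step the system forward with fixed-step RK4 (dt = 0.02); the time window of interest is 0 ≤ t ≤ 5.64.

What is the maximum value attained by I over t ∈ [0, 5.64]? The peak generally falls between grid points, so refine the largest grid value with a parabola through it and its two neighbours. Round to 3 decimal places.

t=0.000: state=(0.944, 0.056, 0.000)
step 1 (dt=0.02): k1=(-0.119, 0.091, 0.029), k2=(-0.121, 0.092, 0.029), k3=(-0.121, 0.092, 0.029), k4=(-0.123, 0.093, 0.030); state += dt/6·(k1+2k2+2k3+k4)
t=0.020: state=(0.942, 0.058, 0.001)
t=0.040: state=(0.939, 0.060, 0.001)
t=0.060: state=(0.937, 0.062, 0.002)
continuing one RK4 step at a time; state shown every 10 steps (Δt=0.2):
t=0.200: state=(0.916, 0.077, 0.007)
t=0.400: state=(0.880, 0.104, 0.016)
t=0.600: state=(0.833, 0.138, 0.028)
t=0.800: state=(0.776, 0.180, 0.045)
t=1.000: state=(0.708, 0.227, 0.065)
t=1.200: state=(0.632, 0.277, 0.091)
t=1.400: state=(0.552, 0.326, 0.122)
t=1.600: state=(0.471, 0.371, 0.158)
t=1.800: state=(0.395, 0.407, 0.198)
t=2.000: state=(0.327, 0.432, 0.241)
t=2.200: state=(0.268, 0.446, 0.286)
t=2.400: state=(0.219, 0.449, 0.332)
t=2.600: state=(0.179, 0.443, 0.378)
t=2.800: state=(0.147, 0.430, 0.423)
t=3.000: state=(0.122, 0.412, 0.466)
t=3.200: state=(0.101, 0.391, 0.507)
t=3.400: state=(0.085, 0.368, 0.546)
t=3.600: state=(0.073, 0.344, 0.583)
t=3.800: state=(0.063, 0.320, 0.617)
t=4.000: state=(0.054, 0.297, 0.649)
t=4.200: state=(0.048, 0.274, 0.678)
t=4.400: state=(0.043, 0.253, 0.705)
t=4.600: state=(0.038, 0.232, 0.730)
t=4.800: state=(0.034, 0.213, 0.753)
t=5.000: state=(0.031, 0.195, 0.774)
t=5.200: state=(0.029, 0.178, 0.793)
t=5.400: state=(0.027, 0.163, 0.810)
t=5.600: state=(0.025, 0.149, 0.826)
t=5.640: state=(0.025, 0.146, 0.829)
largest grid value and its neighbours: I(2.340)=0.44886, I(2.360)=0.44892, I(2.380)=0.44889
parabola through these three points peaks at t≈2.363 with I≈0.44892

max I = 0.449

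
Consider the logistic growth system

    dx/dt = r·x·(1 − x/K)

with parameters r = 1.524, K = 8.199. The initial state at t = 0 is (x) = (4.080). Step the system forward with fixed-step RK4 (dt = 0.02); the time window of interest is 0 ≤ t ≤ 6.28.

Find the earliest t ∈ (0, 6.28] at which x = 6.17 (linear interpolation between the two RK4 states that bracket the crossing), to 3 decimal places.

t=0.000: state=(4.080)
step 1 (dt=0.02): k1=(3.124), k2=(3.124), k3=(3.124), k4=(3.123); state += dt/6·(k1+2k2+2k3+k4)
t=0.020: state=(4.142)
t=0.040: state=(4.205)
t=0.060: state=(4.267)
continuing one RK4 step at a time; state shown every 25 steps (Δt=0.5):
t=0.500: state=(5.573)
t=0.720: state=(6.133)
next step: t=0.740: state=(6.179) — x has crossed 6.17
linear interpolation between t=0.720 (6.13253) and t=0.740 (6.17929) → t≈0.736

t = 0.736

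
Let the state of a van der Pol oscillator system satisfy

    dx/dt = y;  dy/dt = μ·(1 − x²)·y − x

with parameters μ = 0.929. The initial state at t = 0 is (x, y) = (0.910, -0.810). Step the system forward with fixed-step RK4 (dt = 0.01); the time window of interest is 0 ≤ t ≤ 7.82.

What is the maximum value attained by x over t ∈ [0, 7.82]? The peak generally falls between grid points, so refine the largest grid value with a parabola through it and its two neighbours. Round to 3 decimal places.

max x = 2.001

t=0.000: state=(0.910, -0.810)
step 1 (dt=0.01): k1=(-0.810, -1.039), k2=(-0.815, -1.042), k3=(-0.815, -1.042), k4=(-0.820, -1.044); state += dt/6·(k1+2k2+2k3+k4)
t=0.010: state=(0.902, -0.820)
t=0.020: state=(0.894, -0.831)
t=0.030: state=(0.885, -0.841)
continuing one RK4 step at a time; state shown every 50 steps (Δt=0.5):
t=0.500: state=(0.360, -1.433)
t=1.000: state=(-0.555, -2.183)
t=1.500: state=(-1.562, -1.446)
t=2.000: state=(-1.878, 0.021)
t=2.500: state=(-1.705, 0.575)
t=3.000: state=(-1.339, 0.890)
t=3.500: state=(-0.791, 1.351)
t=4.000: state=(0.081, 2.203)
t=4.500: state=(1.313, 2.302)
t=5.000: state=(1.975, 0.367)
t=5.500: state=(1.909, -0.451)
t=6.000: state=(1.605, -0.743)
t=6.500: state=(1.161, -1.058)
t=7.000: state=(0.501, -1.653)
t=7.500: state=(-0.557, -2.549)
t=7.820: state=(-1.364, -2.257)
largest grid value and its neighbours: x(5.140)=2.00068, x(5.150)=2.00076, x(5.160)=2.00065
parabola through these three points peaks at t≈5.149 with x≈2.00076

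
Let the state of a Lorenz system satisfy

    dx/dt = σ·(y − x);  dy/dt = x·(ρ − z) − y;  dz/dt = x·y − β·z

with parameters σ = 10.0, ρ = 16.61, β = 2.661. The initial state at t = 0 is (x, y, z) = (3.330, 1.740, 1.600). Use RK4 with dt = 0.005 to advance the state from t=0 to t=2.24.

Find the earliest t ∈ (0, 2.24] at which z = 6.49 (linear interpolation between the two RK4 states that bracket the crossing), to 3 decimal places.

t=0.000: state=(3.330, 1.740, 1.600)
step 1 (dt=0.005): k1=(-15.900, 48.243, 1.537), k2=(-14.296, 47.513, 1.854), k3=(-14.355, 47.573, 1.853), k4=(-12.804, 46.898, 2.162); state += dt/6·(k1+2k2+2k3+k4)
t=0.005: state=(3.258, 1.978, 1.609)
t=0.010: state=(3.202, 2.209, 1.622)
t=0.015: state=(3.159, 2.436, 1.637)
continuing one RK4 step at a time; state shown every 20 steps (Δt=0.1):
t=0.100: state=(3.964, 6.247, 2.447)
t=0.195: state=(7.278, 11.853, 6.214)
next step: t=0.200: state=(7.509, 12.171, 6.573) — z has crossed 6.49
linear interpolation between t=0.195 (6.21419) and t=0.200 (6.57324) → t≈0.199

t = 0.199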